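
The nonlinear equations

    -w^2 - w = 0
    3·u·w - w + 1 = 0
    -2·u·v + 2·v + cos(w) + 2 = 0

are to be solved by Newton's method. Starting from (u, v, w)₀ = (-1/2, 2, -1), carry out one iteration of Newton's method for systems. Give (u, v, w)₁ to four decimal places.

(0.6667, 0.7088, -1.0000)

At (-1/2, 2, -1): F = (0.0000, 3.5000, 8.540302).
Jacobian J = [[0, 0, -2·w - 1], [3·w, 0, 3·u - 1], [-2·v, -2·u + 2, -sin(w)]].
At the point, J = [[0.0000, 0.0000, 1.0000], [-3.0000, 0.0000, -2.5000], [-4.0000, 3.0000, 0.841471]] (det J = -9.0000).
Solving J·Δ = −F gives Δ = (1.1667, -1.2912, 0.0000).
Then the next iterate is (u, v, w)₁ = (0.6667, 0.7088, -1.0000).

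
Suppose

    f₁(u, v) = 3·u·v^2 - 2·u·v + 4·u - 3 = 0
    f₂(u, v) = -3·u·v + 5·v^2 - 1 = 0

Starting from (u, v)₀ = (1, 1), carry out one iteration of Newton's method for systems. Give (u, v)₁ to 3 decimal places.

(0.787, 0.766)

At (1, 1): F = (2.000, 1.000).
Jacobian J = [[3·v^2 - 2·v + 4, 6·u·v - 2·u], [-3·v, -3·u + 10·v]].
At the point, J = [[5.000, 4.000], [-3.000, 7.000]] (det J = 47.000).
Solving J·Δ = −F gives Δ = (-0.213, -0.234).
Then the next iterate is (u, v)₁ = (0.787, 0.766).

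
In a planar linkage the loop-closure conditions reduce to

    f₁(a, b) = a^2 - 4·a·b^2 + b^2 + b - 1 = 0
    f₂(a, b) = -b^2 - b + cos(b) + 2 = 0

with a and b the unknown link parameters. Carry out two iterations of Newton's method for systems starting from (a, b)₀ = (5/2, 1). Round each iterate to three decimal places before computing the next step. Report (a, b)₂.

(5.611, 1.135)

At (5/2, 1): F = (-2.750, 0.54030).
Jacobian J = [[2·a - 4·b^2, -8·a·b + 2·b + 1], [0, -2·b - sin(b) - 1]].
At the point, J = [[1.000, -17.000], [0.000, -3.84147]] (det J = -3.84147).
Solving J·Δ = −F gives Δ = (5.141, 0.141).
Then the next iterate is (a, b)₁ = (7.641, 1.141).
Round to (7.641, 1.141) and repeat: F = (20.03707, -0.02620), J = [[10.07448, -66.46505], [0.000, -4.19105]].
Δ = (-2.030, -0.006), so (a, b)₂ = (5.611, 1.135).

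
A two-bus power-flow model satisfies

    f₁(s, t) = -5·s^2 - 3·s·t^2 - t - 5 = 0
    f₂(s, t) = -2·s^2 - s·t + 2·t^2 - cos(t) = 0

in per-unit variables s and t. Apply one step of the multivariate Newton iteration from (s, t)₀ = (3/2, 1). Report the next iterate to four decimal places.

(0.5927, 0.4581)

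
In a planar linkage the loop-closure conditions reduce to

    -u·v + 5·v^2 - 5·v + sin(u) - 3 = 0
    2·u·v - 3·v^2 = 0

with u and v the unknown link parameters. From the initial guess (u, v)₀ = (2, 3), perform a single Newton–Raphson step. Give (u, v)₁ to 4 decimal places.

At (2, 3): F = (21.909297, -15.0000).
Jacobian J = [[-v + cos(u), -u + 10·v - 5], [2·v, 2·u - 6·v]].
At the point, J = [[-3.416147, 23.0000], [6.0000, -14.0000]] (det J = -90.173944).
Solving J·Δ = −F gives Δ = (0.4244, -0.8895).
Then the next iterate is (u, v)₁ = (2.4244, 2.1105).

(2.4244, 2.1105)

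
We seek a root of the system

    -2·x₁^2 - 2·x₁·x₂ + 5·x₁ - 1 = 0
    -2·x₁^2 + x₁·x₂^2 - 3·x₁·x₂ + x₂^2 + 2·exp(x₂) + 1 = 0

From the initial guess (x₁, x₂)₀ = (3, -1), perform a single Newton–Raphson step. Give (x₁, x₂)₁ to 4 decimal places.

At (3, -1): F = (2.0000, -3.264241).
Jacobian J = [[-4·x₁ - 2·x₂ + 5, -2·x₁], [-4·x₁ + x₂^2 - 3·x₂, 2·x₁·x₂ - 3·x₁ + 2·x₂ + 2·exp(x₂)]].
At the point, J = [[-5.0000, -6.0000], [-8.0000, -16.264241]] (det J = 33.321206).
Solving J·Δ = −F gives Δ = (1.5640, -0.9700).
Then the next iterate is (x₁, x₂)₁ = (4.5640, -1.9700).

(4.5640, -1.9700)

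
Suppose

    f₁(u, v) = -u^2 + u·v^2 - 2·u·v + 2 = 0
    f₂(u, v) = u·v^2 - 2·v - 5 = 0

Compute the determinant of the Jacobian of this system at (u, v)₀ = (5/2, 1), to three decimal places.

-18.000

J = [[-2·u + v^2 - 2·v, 2·u·v - 2·u], [v^2, 2·u·v - 2]].
At the point, J = [[-6.000, 0.000], [1.000, 3.000]].
det J = -18.000.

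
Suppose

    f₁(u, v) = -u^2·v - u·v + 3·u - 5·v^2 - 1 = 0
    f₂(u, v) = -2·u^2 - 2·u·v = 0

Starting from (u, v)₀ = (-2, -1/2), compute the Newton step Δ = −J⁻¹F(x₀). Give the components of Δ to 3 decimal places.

At (-2, -1/2): F = (-7.250, -10.000).
Jacobian J = [[-2·u·v - v + 3, -u^2 - u - 10·v], [-4·u - 2·v, -2·u]].
At the point, J = [[1.500, 3.000], [9.000, 4.000]] (det J = -21.000).
Solving J·Δ = −F gives Δ = (0.048, 2.393).

(0.048, 2.393)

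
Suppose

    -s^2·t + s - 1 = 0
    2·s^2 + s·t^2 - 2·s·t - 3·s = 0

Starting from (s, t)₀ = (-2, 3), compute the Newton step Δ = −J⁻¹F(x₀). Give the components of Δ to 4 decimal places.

(1.1176, -0.1176)

At (-2, 3): F = (-15.0000, 8.0000).
Jacobian J = [[-2·s·t + 1, -s^2], [4·s + t^2 - 2·t - 3, 2·s·t - 2·s]].
At the point, J = [[13.0000, -4.0000], [-8.0000, -8.0000]] (det J = -136.0000).
Solving J·Δ = −F gives Δ = (1.1176, -0.1176).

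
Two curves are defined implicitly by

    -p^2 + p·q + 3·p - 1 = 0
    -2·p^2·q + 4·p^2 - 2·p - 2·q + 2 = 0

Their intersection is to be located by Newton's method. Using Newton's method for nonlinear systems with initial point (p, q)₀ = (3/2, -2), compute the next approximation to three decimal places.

(0.494, -2.175)

At (3/2, -2): F = (-1.750, 21.000).
Jacobian J = [[-2·p + q + 3, p], [-4·p·q + 8·p - 2, -2·p^2 - 2]].
At the point, J = [[-2.000, 1.500], [22.000, -6.500]] (det J = -20.000).
Solving J·Δ = −F gives Δ = (-1.006, -0.175).
Then the next iterate is (p, q)₁ = (0.494, -2.175).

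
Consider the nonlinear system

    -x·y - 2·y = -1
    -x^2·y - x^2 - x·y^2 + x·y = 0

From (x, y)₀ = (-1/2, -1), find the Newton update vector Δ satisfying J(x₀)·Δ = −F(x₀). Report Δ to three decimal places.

At (-1/2, -1): F = (2.500, 1.000).
Jacobian J = [[-y, -x - 2], [-2·x·y - 2·x - y^2 + y, -x^2 - 2·x·y + x]].
At the point, J = [[1.000, -1.500], [-2.000, -1.750]] (det J = -4.750).
Solving J·Δ = −F gives Δ = (-0.605, 1.263).

(-0.605, 1.263)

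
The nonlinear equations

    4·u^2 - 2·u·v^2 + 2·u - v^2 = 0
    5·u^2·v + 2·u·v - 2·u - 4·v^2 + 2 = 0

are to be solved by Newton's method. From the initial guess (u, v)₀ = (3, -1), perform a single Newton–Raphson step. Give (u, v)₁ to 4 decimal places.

(1.4720, -0.8805)

At (3, -1): F = (35.0000, -59.0000).
Jacobian J = [[8·u - 2·v^2 + 2, -4·u·v - 2·v], [10·u·v + 2·v - 2, 5·u^2 + 2·u - 8·v]].
At the point, J = [[24.0000, 14.0000], [-34.0000, 59.0000]] (det J = 1892.0000).
Solving J·Δ = −F gives Δ = (-1.5280, 0.1195).
Then the next iterate is (u, v)₁ = (1.4720, -0.8805).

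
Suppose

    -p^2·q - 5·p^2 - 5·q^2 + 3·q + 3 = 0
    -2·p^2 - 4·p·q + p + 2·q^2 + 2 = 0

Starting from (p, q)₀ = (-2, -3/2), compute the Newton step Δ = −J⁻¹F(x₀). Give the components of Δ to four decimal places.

(0.8984, 1.0124)

At (-2, -3/2): F = (-26.7500, -15.5000).
Jacobian J = [[-2·p·q - 10·p, -p^2 - 10·q + 3], [-4·p - 4·q + 1, -4·p + 4·q]].
At the point, J = [[14.0000, 14.0000], [15.0000, 2.0000]] (det J = -182.0000).
Solving J·Δ = −F gives Δ = (0.8984, 1.0124).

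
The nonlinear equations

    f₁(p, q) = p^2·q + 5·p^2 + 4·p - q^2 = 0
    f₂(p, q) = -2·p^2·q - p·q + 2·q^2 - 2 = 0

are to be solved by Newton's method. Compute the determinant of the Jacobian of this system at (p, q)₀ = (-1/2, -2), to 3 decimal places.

0.500

J = [[2·p·q + 10·p + 4, p^2 - 2·q], [-4·p·q - q, -2·p^2 - p + 4·q]].
At the point, J = [[1.000, 4.250], [-2.000, -8.000]].
det J = 0.500.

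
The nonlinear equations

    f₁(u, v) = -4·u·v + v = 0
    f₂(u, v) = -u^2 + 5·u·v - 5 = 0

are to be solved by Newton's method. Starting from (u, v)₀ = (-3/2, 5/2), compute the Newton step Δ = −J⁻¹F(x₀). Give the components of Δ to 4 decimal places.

At (-3/2, 5/2): F = (17.5000, -26.0000).
Jacobian J = [[-4·v, -4·u + 1], [-2·u + 5·v, 5·u]].
At the point, J = [[-10.0000, 7.0000], [15.5000, -7.5000]] (det J = -33.5000).
Solving J·Δ = −F gives Δ = (1.5149, -0.3358).

(1.5149, -0.3358)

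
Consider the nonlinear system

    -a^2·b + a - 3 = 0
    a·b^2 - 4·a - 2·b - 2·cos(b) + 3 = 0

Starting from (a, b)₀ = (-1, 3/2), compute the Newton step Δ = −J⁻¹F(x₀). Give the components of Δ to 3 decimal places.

(1.317, -0.232)

At (-1, 3/2): F = (-5.500, 1.60853).
Jacobian J = [[-2·a·b + 1, -a^2], [b^2 - 4, 2·a·b + 2·sin(b) - 2]].
At the point, J = [[4.000, -1.000], [-1.750, -3.00501]] (det J = -13.77004).
Solving J·Δ = −F gives Δ = (1.317, -0.232).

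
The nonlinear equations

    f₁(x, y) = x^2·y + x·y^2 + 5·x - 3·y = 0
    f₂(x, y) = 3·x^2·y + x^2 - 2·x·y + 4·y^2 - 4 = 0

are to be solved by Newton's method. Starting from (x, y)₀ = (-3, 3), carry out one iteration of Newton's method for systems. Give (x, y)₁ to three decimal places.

(-2.694, 0.898)

At (-3, 3): F = (-24.000, 140.000).
Jacobian J = [[2·x·y + y^2 + 5, x^2 + 2·x·y - 3], [6·x·y + 2·x - 2·y, 3·x^2 - 2·x + 8·y]].
At the point, J = [[-4.000, -12.000], [-66.000, 57.000]] (det J = -1020.000).
Solving J·Δ = −F gives Δ = (0.306, -2.102).
Then the next iterate is (x, y)₁ = (-2.694, 0.898).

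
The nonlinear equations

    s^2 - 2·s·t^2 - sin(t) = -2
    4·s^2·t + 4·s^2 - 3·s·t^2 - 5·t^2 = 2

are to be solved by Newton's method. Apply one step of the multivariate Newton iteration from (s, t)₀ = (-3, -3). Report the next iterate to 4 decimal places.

(-1.7731, -1.9804)

At (-3, -3): F = (65.141120, -38.0000).
Jacobian J = [[2·s - 2·t^2, -4·s·t - cos(t)], [8·s·t + 8·s - 3·t^2, 4·s^2 - 6·s·t - 10·t]].
At the point, J = [[-24.0000, -35.010008], [21.0000, 12.0000]] (det J = 447.210158).
Solving J·Δ = −F gives Δ = (1.2269, 1.0196).
Then the next iterate is (s, t)₁ = (-1.7731, -1.9804).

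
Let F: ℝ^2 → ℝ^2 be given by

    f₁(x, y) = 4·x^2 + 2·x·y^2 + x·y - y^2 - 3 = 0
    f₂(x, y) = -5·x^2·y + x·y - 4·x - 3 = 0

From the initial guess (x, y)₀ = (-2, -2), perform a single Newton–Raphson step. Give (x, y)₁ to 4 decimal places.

(-1.2214, -1.4008)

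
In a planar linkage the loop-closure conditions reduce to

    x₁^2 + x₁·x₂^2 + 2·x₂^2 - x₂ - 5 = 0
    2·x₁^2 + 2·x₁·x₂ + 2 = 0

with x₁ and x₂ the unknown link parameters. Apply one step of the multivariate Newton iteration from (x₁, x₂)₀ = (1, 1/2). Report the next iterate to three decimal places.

At (1, 1/2): F = (-3.750, 5.000).
Jacobian J = [[2·x₁ + x₂^2, 2·x₁·x₂ + 4·x₂ - 1], [4·x₁ + 2·x₂, 2·x₁]].
At the point, J = [[2.250, 2.000], [5.000, 2.000]] (det J = -5.500).
Solving J·Δ = −F gives Δ = (-3.182, 5.455).
Then the next iterate is (x₁, x₂)₁ = (-2.182, 5.955).

(-2.182, 5.955)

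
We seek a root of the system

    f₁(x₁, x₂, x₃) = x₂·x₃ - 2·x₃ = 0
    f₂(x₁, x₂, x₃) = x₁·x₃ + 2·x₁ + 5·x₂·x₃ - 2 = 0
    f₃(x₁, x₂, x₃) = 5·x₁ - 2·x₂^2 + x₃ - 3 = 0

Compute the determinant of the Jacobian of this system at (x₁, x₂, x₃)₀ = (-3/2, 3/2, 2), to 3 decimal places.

J = [[0, x₃, x₂ - 2], [x₃ + 2, 5·x₃, x₁ + 5·x₂], [5, -4·x₂, 1]].
At the point, J = [[0.000, 2.000, -0.500], [4.000, 10.000, 6.000], [5.000, -6.000, 1.000]].
det J = 89.000.

89.000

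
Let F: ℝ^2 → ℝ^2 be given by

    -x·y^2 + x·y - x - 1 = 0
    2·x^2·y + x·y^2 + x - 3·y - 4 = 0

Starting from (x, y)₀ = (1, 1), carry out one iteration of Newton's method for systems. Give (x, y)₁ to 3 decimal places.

At (1, 1): F = (-2.000, -3.000).
Jacobian J = [[-y^2 + y - 1, -2·x·y + x], [4·x·y + y^2 + 1, 2·x^2 + 2·x·y - 3]].
At the point, J = [[-1.000, -1.000], [6.000, 1.000]] (det J = 5.000).
Solving J·Δ = −F gives Δ = (1.000, -3.000).
Then the next iterate is (x, y)₁ = (2.000, -2.000).

(2.000, -2.000)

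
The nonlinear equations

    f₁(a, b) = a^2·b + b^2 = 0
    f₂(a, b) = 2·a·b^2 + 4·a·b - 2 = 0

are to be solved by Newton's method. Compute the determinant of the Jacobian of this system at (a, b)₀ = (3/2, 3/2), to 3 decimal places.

J = [[2·a·b, a^2 + 2·b], [2·b^2 + 4·b, 4·a·b + 4·a]].
At the point, J = [[4.500, 5.250], [10.500, 15.000]].
det J = 12.375.

12.375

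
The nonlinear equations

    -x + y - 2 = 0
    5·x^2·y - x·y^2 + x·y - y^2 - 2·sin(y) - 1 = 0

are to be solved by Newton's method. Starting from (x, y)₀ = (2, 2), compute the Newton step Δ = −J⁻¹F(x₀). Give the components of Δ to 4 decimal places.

(-1.0412, 0.9588)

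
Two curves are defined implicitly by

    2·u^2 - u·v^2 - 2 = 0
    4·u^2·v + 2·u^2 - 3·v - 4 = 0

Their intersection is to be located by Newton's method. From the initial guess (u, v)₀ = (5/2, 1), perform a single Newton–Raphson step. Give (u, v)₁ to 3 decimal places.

(1.556, 0.901)

At (5/2, 1): F = (8.000, 30.500).
Jacobian J = [[4·u - v^2, -2·u·v], [8·u·v + 4·u, 4·u^2 - 3]].
At the point, J = [[9.000, -5.000], [30.000, 22.000]] (det J = 348.000).
Solving J·Δ = −F gives Δ = (-0.944, -0.099).
Then the next iterate is (u, v)₁ = (1.556, 0.901).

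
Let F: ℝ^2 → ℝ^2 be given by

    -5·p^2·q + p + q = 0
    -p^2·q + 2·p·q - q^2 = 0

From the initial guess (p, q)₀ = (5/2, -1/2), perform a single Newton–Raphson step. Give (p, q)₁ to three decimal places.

At (5/2, -1/2): F = (17.625, 0.375).
Jacobian J = [[-10·p·q + 1, -5·p^2 + 1], [-2·p·q + 2·q, -p^2 + 2·p - 2·q]].
At the point, J = [[13.500, -30.250], [1.500, -0.250]] (det J = 42.000).
Solving J·Δ = −F gives Δ = (-0.165, 0.509).
Then the next iterate is (p, q)₁ = (2.335, 0.009).

(2.335, 0.009)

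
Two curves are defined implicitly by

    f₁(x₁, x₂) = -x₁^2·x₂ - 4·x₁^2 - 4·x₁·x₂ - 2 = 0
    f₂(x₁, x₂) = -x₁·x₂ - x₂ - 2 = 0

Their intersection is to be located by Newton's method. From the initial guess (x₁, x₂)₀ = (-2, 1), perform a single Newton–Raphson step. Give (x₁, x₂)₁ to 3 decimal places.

At (-2, 1): F = (-14.000, -1.000).
Jacobian J = [[-2·x₁·x₂ - 8·x₁ - 4·x₂, -x₁^2 - 4·x₁], [-x₂, -x₁ - 1]].
At the point, J = [[16.000, 4.000], [-1.000, 1.000]] (det J = 20.000).
Solving J·Δ = −F gives Δ = (0.500, 1.500).
Then the next iterate is (x₁, x₂)₁ = (-1.500, 2.500).

(-1.500, 2.500)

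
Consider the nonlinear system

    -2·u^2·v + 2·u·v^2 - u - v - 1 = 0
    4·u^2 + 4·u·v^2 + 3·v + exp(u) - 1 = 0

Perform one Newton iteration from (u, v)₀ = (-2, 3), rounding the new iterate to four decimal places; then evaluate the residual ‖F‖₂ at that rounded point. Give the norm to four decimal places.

At (-2, 3): F = (-62.0000, -47.864665).
Jacobian J = [[-4·u·v + 2·v^2 - 1, -2·u^2 + 4·u·v - 1], [8·u + 4·v^2 + exp(u), 8·u·v + 3]].
At the point, J = [[41.0000, -33.0000], [20.135335, -45.0000]] (det J = -1180.533936).
Solving J·Δ = −F gives Δ = (1.0254, -0.6049).
Then the next iterate is (u, v)₁ = (-0.9746, 2.3951).
Re-evaluating at (-0.9746, 2.3951): F = (-18.152042, -12.001163), so ‖F‖₂ = 21.7606.

21.7606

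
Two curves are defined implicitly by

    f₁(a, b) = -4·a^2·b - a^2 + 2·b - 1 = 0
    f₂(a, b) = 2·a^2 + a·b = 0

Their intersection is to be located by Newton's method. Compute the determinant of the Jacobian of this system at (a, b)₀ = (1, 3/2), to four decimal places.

-3.0000

J = [[-8·a·b - 2·a, -4·a^2 + 2], [4·a + b, a]].
At the point, J = [[-14.0000, -2.0000], [5.5000, 1.0000]].
det J = -3.0000.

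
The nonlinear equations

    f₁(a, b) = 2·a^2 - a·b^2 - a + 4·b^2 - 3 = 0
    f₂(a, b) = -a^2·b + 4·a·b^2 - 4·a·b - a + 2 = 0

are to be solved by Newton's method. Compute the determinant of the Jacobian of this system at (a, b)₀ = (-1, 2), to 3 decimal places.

J = [[4·a - b^2 - 1, -2·a·b + 8·b], [-2·a·b + 4·b^2 - 4·b - 1, -a^2 + 8·a·b - 4·a]].
At the point, J = [[-9.000, 20.000], [11.000, -13.000]].
det J = -103.000.

-103.000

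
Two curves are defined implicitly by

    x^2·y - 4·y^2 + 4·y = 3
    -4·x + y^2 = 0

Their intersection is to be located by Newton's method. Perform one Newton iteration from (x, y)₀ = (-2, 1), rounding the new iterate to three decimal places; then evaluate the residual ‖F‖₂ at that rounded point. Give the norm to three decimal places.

At (-2, 1): F = (1.000, 9.000).
Jacobian J = [[2·x·y, x^2 - 8·y + 4], [-4, 2·y]].
At the point, J = [[-4.000, 0.000], [-4.000, 2.000]] (det J = -8.000).
Solving J·Δ = −F gives Δ = (0.250, -4.000).
Then the next iterate is (x, y)₁ = (-1.750, -3.000).
Re-evaluating at (-1.750, -3.000): F = (-60.18750, 16.000), so ‖F‖₂ = 62.278.

62.278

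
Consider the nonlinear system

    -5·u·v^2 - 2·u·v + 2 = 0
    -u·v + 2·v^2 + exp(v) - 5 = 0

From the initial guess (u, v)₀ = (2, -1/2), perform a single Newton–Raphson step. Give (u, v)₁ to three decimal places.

At (2, -1/2): F = (1.500, -2.89347).
Jacobian J = [[-5·v^2 - 2·v, -10·u·v - 2·u], [-v, -u + 4·v + exp(v)]].
At the point, J = [[-0.250, 6.000], [0.500, -3.39347]] (det J = -2.15163).
Solving J·Δ = −F gives Δ = (5.703, -0.012).
Then the next iterate is (u, v)₁ = (7.703, -0.512).

(7.703, -0.512)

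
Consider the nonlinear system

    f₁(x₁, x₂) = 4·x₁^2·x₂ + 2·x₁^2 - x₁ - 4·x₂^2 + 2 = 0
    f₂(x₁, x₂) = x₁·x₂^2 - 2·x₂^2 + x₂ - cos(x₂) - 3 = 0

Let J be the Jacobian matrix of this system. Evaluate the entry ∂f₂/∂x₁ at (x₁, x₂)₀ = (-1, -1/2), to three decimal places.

0.250

∂f₂/∂x₁ = x₂^2.
At (-1, -1/2) this is 0.250.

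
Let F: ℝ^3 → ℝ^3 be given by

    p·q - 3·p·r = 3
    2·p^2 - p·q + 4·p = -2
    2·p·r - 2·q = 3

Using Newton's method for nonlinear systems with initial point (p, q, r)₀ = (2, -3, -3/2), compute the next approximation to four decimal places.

At (2, -3, -3/2): F = (0.0000, 24.0000, -3.0000).
Jacobian J = [[q - 3·r, p, -3·p], [4·p - q + 4, -p, 0], [2·r, -2, 2·p]].
At the point, J = [[1.5000, 2.0000, -6.0000], [15.0000, -2.0000, 0.0000], [-3.0000, -2.0000, 4.0000]] (det J = 84.0000).
Solving J·Δ = −F gives Δ = (-1.5714, 0.2143, -0.3214).
Then the next iterate is (p, q, r)₁ = (0.4286, -2.7857, -1.8214).

(0.4286, -2.7857, -1.8214)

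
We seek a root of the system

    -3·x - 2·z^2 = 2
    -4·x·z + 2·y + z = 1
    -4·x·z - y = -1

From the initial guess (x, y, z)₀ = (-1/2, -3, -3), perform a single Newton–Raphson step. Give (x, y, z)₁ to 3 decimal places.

(-0.256, 1.132, -1.397)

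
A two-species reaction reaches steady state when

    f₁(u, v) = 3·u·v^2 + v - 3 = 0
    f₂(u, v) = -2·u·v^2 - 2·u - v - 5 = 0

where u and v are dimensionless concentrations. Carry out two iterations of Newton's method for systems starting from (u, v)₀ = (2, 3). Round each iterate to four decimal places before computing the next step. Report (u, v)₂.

At (2, 3): F = (54.0000, -48.0000).
Jacobian J = [[3·v^2, 6·u·v + 1], [-2·v^2 - 2, -4·u·v - 1]].
At the point, J = [[27.0000, 37.0000], [-20.0000, -25.0000]] (det J = 65.0000).
Solving J·Δ = −F gives Δ = (-6.5538, 3.3231).
Then the next iterate is (u, v)₁ = (-4.5538, 6.3231).
Round to (-4.5538, 6.3231) and repeat: F = (-542.881443, 361.920862), J = [[119.944781, -171.764797], [-81.963187, 114.176531]].
Δ = (0.4718, -2.8311), so (u, v)₂ = (-4.0820, 3.4920).

(-4.0820, 3.4920)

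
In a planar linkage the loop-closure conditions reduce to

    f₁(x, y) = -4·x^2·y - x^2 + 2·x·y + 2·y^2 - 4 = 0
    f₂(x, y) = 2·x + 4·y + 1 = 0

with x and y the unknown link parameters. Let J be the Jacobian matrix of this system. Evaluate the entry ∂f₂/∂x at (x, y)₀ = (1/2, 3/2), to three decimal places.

∂f₂/∂x = 2.
At (1/2, 3/2) this is 2.000.

2.000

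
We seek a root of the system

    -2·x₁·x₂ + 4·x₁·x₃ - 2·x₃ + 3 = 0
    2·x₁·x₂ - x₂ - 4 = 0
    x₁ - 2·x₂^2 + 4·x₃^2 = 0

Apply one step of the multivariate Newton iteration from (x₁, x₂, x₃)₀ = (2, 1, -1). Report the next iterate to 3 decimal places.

(-8.857, 8.571, -5.643)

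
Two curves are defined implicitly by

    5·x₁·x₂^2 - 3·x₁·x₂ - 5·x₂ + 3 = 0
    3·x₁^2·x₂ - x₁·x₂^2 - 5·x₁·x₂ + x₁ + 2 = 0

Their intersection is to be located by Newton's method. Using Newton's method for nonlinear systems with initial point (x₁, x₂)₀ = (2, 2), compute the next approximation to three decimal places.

At (2, 2): F = (21.000, 0.000).
Jacobian J = [[5·x₂^2 - 3·x₂, 10·x₁·x₂ - 3·x₁ - 5], [6·x₁·x₂ - x₂^2 - 5·x₂ + 1, 3·x₁^2 - 2·x₁·x₂ - 5·x₁]].
At the point, J = [[14.000, 29.000], [11.000, -6.000]] (det J = -403.000).
Solving J·Δ = −F gives Δ = (-0.313, -0.573).
Then the next iterate is (x₁, x₂)₁ = (1.687, 1.427).

(1.687, 1.427)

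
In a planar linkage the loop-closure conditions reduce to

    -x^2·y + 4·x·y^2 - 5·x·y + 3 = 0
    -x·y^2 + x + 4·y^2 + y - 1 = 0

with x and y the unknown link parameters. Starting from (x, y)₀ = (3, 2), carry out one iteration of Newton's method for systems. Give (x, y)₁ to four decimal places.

(7.2143, 2.9286)

At (3, 2): F = (3.0000, 8.0000).
Jacobian J = [[-2·x·y + 4·y^2 - 5·y, -x^2 + 8·x·y - 5·x], [-y^2 + 1, -2·x·y + 8·y + 1]].
At the point, J = [[-6.0000, 24.0000], [-3.0000, 5.0000]] (det J = 42.0000).
Solving J·Δ = −F gives Δ = (4.2143, 0.9286).
Then the next iterate is (x, y)₁ = (7.2143, 2.9286).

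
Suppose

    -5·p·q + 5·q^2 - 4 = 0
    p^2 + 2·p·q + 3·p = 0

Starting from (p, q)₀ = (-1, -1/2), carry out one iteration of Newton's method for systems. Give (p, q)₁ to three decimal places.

(1.100, -1.000)

At (-1, -1/2): F = (-5.250, -1.000).
Jacobian J = [[-5·q, -5·p + 10·q], [2·p + 2·q + 3, 2·p]].
At the point, J = [[2.500, 0.000], [0.000, -2.000]] (det J = -5.000).
Solving J·Δ = −F gives Δ = (2.100, -0.500).
Then the next iterate is (p, q)₁ = (1.100, -1.000).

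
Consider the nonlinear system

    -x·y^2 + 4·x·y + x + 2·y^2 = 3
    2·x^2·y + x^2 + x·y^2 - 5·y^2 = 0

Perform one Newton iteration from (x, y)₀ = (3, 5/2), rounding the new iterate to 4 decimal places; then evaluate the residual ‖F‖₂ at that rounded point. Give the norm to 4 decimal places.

7.6777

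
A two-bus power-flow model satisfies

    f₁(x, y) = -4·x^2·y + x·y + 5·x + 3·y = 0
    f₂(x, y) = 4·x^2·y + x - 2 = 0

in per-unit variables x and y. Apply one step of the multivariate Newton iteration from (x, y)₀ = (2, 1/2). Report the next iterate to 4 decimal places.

(-0.7119, 1.5254)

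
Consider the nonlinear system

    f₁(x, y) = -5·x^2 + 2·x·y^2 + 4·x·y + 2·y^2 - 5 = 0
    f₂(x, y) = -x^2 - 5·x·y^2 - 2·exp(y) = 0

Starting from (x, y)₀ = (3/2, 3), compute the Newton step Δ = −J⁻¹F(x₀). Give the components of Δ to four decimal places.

(0.0546, -1.3214)

At (3/2, 3): F = (46.7500, -109.921074).
Jacobian J = [[-10·x + 2·y^2 + 4·y, 4·x·y + 4·x + 4·y], [-2·x - 5·y^2, -10·x·y - 2·exp(y)]].
At the point, J = [[15.0000, 36.0000], [-48.0000, -85.171074]] (det J = 450.433892).
Solving J·Δ = −F gives Δ = (0.0546, -1.3214).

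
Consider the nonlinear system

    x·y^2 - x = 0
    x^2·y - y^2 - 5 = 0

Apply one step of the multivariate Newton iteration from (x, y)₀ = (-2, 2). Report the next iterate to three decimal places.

(-2.125, 1.203)

At (-2, 2): F = (-6.000, -1.000).
Jacobian J = [[y^2 - 1, 2·x·y], [2·x·y, x^2 - 2·y]].
At the point, J = [[3.000, -8.000], [-8.000, 0.000]] (det J = -64.000).
Solving J·Δ = −F gives Δ = (-0.125, -0.797).
Then the next iterate is (x, y)₁ = (-2.125, 1.203).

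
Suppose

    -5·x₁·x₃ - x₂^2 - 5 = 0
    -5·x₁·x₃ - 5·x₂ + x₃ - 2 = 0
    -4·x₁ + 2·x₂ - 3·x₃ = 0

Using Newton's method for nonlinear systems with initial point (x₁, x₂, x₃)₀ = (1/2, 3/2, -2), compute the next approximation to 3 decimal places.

(0.576, -0.014, -0.778)

At (1/2, 3/2, -2): F = (-2.250, -6.500, 7.000).
Jacobian J = [[-5·x₃, -2·x₂, -5·x₁], [-5·x₃, -5, -5·x₁ + 1], [-4, 2, -3]].
At the point, J = [[10.000, -3.000, -2.500], [10.000, -5.000, -1.500], [-4.000, 2.000, -3.000]] (det J = 72.000).
Solving J·Δ = −F gives Δ = (0.076, -1.514, 1.222).
Then the next iterate is (x₁, x₂, x₃)₁ = (0.576, -0.014, -0.778).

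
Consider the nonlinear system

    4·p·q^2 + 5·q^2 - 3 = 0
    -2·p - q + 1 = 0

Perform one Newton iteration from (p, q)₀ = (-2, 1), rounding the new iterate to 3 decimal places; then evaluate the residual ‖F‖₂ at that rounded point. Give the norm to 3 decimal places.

At (-2, 1): F = (-6.000, 4.000).
Jacobian J = [[4·q^2, 8·p·q + 10·q], [-2, -1]].
At the point, J = [[4.000, -6.000], [-2.000, -1.000]] (det J = -16.000).
Solving J·Δ = −F gives Δ = (1.875, 0.250).
Then the next iterate is (p, q)₁ = (-0.125, 1.250).
Re-evaluating at (-0.125, 1.250): F = (4.03125, 0.000), so ‖F‖₂ = 4.031.

4.031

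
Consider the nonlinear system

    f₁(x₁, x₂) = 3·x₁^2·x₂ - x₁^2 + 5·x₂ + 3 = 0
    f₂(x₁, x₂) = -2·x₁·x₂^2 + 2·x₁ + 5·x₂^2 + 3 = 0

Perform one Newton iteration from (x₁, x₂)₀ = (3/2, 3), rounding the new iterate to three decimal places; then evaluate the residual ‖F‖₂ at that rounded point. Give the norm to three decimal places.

9.342

At (3/2, 3): F = (36.000, 24.000).
Jacobian J = [[6·x₁·x₂ - 2·x₁, 3·x₁^2 + 5], [-2·x₂^2 + 2, -4·x₁·x₂ + 10·x₂]].
At the point, J = [[24.000, 11.750], [-16.000, 12.000]] (det J = 476.000).
Solving J·Δ = −F gives Δ = (-0.315, -2.420).
Then the next iterate is (x₁, x₂)₁ = (1.185, 0.580).
Re-evaluating at (1.185, 0.580): F = (6.93913, 6.25473), so ‖F‖₂ = 9.342.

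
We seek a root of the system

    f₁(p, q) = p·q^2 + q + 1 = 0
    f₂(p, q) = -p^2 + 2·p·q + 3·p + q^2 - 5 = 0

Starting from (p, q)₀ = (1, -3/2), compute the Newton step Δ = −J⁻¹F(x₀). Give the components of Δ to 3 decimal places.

At (1, -3/2): F = (1.750, -3.750).
Jacobian J = [[q^2, 2·p·q + 1], [-2·p + 2·q + 3, 2·p + 2·q]].
At the point, J = [[2.250, -2.000], [-2.000, -1.000]] (det J = -6.250).
Solving J·Δ = −F gives Δ = (-1.480, -0.790).

(-1.480, -0.790)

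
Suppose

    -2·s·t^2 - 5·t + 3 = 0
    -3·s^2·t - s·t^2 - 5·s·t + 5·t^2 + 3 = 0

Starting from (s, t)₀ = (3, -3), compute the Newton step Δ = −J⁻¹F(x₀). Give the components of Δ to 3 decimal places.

(-2.943, -0.547)

At (3, -3): F = (-36.000, 147.000).
Jacobian J = [[-2·t^2, -4·s·t - 5], [-6·s·t - t^2 - 5·t, -3·s^2 - 2·s·t - 5·s + 10·t]].
At the point, J = [[-18.000, 31.000], [60.000, -54.000]] (det J = -888.000).
Solving J·Δ = −F gives Δ = (-2.943, -0.547).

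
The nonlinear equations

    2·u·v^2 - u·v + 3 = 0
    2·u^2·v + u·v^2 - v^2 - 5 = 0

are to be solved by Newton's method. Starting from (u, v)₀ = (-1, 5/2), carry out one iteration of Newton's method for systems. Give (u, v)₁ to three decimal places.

(-1.497, 1.170)

At (-1, 5/2): F = (-7.000, -12.500).
Jacobian J = [[2·v^2 - v, 4·u·v - u], [4·u·v + v^2, 2·u^2 + 2·u·v - 2·v]].
At the point, J = [[10.000, -9.000], [-3.750, -8.000]] (det J = -113.750).
Solving J·Δ = −F gives Δ = (-0.497, -1.330).
Then the next iterate is (u, v)₁ = (-1.497, 1.170).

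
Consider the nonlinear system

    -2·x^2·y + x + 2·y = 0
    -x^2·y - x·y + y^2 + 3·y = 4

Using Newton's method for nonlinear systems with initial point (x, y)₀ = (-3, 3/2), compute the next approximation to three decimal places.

(-2.167, 0.802)

At (-3, 3/2): F = (-27.000, -6.250).
Jacobian J = [[-4·x·y + 1, -2·x^2 + 2], [-2·x·y - y, -x^2 - x + 2·y + 3]].
At the point, J = [[19.000, -16.000], [7.500, 0.000]] (det J = 120.000).
Solving J·Δ = −F gives Δ = (0.833, -0.698).
Then the next iterate is (x, y)₁ = (-2.167, 0.802).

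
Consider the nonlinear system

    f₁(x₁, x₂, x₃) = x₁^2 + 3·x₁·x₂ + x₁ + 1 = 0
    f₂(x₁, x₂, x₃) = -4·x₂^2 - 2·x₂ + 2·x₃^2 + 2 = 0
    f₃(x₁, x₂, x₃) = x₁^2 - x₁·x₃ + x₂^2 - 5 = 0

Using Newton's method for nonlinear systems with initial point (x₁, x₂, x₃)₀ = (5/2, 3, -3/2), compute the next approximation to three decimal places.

At (5/2, 3, -3/2): F = (32.250, -35.500, 14.000).
Jacobian J = [[2·x₁ + 3·x₂ + 1, 3·x₁, 0], [0, -8·x₂ - 2, 4·x₃], [2·x₁ - x₃, 2·x₂, -x₁]].
At the point, J = [[15.000, 7.500, 0.000], [0.000, -26.000, -6.000], [6.500, 6.000, -2.500]] (det J = 1222.500).
Solving J·Δ = −F gives Δ = (-1.605, -1.091, -1.190).
Then the next iterate is (x₁, x₂, x₃)₁ = (0.895, 1.909, -2.690).

(0.895, 1.909, -2.690)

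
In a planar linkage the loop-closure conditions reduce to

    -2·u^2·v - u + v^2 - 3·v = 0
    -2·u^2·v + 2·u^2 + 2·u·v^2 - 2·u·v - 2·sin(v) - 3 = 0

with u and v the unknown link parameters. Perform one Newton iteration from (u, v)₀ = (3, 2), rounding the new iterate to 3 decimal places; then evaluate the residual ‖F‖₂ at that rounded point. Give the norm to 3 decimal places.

At (3, 2): F = (-41.000, -10.81859).
Jacobian J = [[-4·u·v - 1, -2·u^2 + 2·v - 3], [-4·u·v + 4·u + 2·v^2 - 2·v, -2·u^2 + 4·u·v - 2·u - 2·cos(v)]].
At the point, J = [[-25.000, -17.000], [-8.000, 0.83229]] (det J = -156.80734).
Solving J·Δ = −F gives Δ = (-1.390, -0.367).
Then the next iterate is (u, v)₁ = (1.610, 1.633).
Re-evaluating at (1.610, 1.633): F = (-12.30811, -4.94925), so ‖F‖₂ = 13.266.

13.266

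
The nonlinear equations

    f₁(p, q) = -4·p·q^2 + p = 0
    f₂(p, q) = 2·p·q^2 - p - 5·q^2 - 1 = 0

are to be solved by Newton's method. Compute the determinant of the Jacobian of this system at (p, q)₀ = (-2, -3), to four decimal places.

-1074.0000

J = [[-4·q^2 + 1, -8·p·q], [2·q^2 - 1, 4·p·q - 10·q]].
At the point, J = [[-35.0000, -48.0000], [17.0000, 54.0000]].
det J = -1074.0000.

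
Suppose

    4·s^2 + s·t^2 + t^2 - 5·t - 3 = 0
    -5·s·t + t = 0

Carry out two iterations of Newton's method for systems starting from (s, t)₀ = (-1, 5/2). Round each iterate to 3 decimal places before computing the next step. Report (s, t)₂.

(-0.872, 0.007)

At (-1, 5/2): F = (-11.500, 15.000).
Jacobian J = [[8·s + t^2, 2·s·t + 2·t - 5], [-5·t, -5·s + 1]].
At the point, J = [[-1.750, -5.000], [-12.500, 6.000]] (det J = -73.000).
Solving J·Δ = −F gives Δ = (0.082, -2.329).
Then the next iterate is (s, t)₁ = (-0.918, 0.171).
Round to (-0.918, 0.171) and repeat: F = (-0.48171, 0.95589), J = [[-7.31476, -4.97196], [-0.855, 5.590]].
Δ = (0.046, -0.164), so (s, t)₂ = (-0.872, 0.007).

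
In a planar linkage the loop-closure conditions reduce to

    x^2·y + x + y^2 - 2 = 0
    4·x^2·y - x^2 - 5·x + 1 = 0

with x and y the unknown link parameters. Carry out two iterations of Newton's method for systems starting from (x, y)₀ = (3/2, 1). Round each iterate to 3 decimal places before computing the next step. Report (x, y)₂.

(0.255, 1.307)

At (3/2, 1): F = (2.750, 0.250).
Jacobian J = [[2·x·y + 1, x^2 + 2·y], [8·x·y - 2·x - 5, 4·x^2]].
At the point, J = [[4.000, 4.250], [4.000, 9.000]] (det J = 19.000).
Solving J·Δ = −F gives Δ = (-1.247, 0.526).
Then the next iterate is (x, y)₁ = (0.253, 1.526).
Round to (0.253, 1.526) and repeat: F = (0.67935, 0.06170), J = [[1.77216, 3.11601], [-2.41738, 0.25604]].
Δ = (0.002, -0.219), so (x, y)₂ = (0.255, 1.307).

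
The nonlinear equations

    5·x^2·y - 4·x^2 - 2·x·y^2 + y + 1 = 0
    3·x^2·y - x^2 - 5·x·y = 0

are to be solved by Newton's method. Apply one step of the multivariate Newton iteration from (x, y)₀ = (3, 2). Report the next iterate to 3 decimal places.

(3.635, -0.308)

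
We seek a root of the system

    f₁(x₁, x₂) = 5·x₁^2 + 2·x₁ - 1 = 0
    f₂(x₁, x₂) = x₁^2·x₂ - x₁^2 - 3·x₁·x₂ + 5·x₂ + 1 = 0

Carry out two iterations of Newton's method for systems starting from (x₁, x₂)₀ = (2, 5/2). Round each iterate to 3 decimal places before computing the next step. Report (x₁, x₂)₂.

At (2, 5/2): F = (23.000, 4.500).
Jacobian J = [[10·x₁ + 2, 0], [2·x₁·x₂ - 2·x₁ - 3·x₂, x₁^2 - 3·x₁ + 5]].
At the point, J = [[22.000, 0.000], [-1.500, 3.000]] (det J = 66.000).
Solving J·Δ = −F gives Δ = (-1.045, -2.023).
Then the next iterate is (x₁, x₂)₁ = (0.955, 0.477).
Round to (0.955, 0.477) and repeat: F = (5.47013, 1.54141), J = [[11.550, 0.000], [-2.42993, 3.04703]].
Δ = (-0.474, -0.884), so (x₁, x₂)₂ = (0.481, -0.407).

(0.481, -0.407)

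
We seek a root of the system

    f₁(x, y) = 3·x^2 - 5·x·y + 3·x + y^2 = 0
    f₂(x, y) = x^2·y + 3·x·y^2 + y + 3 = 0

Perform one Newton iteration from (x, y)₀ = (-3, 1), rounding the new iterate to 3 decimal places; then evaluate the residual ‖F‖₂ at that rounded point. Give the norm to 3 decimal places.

8.942

At (-3, 1): F = (34.000, 4.000).
Jacobian J = [[6·x - 5·y + 3, -5·x + 2·y], [2·x·y + 3·y^2, x^2 + 6·x·y + 1]].
At the point, J = [[-20.000, 17.000], [-3.000, -8.000]] (det J = 211.000).
Solving J·Δ = −F gives Δ = (1.611, -0.104).
Then the next iterate is (x, y)₁ = (-1.389, 0.896).
Re-evaluating at (-1.389, 0.896): F = (8.64650, 2.27934), so ‖F‖₂ = 8.942.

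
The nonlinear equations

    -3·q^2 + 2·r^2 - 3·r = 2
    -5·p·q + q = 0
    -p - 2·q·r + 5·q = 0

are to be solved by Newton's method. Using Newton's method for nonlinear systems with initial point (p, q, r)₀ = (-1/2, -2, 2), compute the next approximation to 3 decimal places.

(-0.114, -1.103, 2.247)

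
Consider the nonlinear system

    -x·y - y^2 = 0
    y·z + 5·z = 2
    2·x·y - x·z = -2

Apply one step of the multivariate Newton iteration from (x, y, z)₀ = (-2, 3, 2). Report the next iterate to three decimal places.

(-1.169, 1.627, 0.593)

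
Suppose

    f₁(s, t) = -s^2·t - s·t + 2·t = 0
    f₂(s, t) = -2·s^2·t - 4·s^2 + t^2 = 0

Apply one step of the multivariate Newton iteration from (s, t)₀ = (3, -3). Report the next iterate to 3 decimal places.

At (3, -3): F = (30.000, 27.000).
Jacobian J = [[-2·s·t - t, -s^2 - s + 2], [-4·s·t - 8·s, -2·s^2 + 2·t]].
At the point, J = [[21.000, -10.000], [12.000, -24.000]] (det J = -384.000).
Solving J·Δ = −F gives Δ = (-1.172, 0.539).
Then the next iterate is (s, t)₁ = (1.828, -2.461).

(1.828, -2.461)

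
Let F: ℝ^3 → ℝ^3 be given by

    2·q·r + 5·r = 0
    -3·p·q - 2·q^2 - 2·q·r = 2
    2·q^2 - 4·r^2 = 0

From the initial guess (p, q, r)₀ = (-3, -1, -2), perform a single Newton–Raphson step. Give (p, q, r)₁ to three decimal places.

At (-3, -1, -2): F = (-6.000, -17.000, -14.000).
Jacobian J = [[0, 2·r, 2·q + 5], [-3·q, -3·p - 4·q - 2·r, -2·q], [0, 4·q, -8·r]].
At the point, J = [[0.000, -4.000, 3.000], [3.000, 17.000, 2.000], [0.000, -4.000, 16.000]] (det J = 156.000).
Solving J·Δ = −F gives Δ = (11.141, -1.038, 0.615).
Then the next iterate is (p, q, r)₁ = (8.141, -2.038, -1.385).

(8.141, -2.038, -1.385)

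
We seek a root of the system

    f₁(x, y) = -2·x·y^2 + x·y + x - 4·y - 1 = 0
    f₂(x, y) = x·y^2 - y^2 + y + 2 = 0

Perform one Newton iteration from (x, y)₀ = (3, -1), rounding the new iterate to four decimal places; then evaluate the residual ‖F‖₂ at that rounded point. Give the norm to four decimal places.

17.0930

At (3, -1): F = (-3.0000, 3.0000).
Jacobian J = [[-2·y^2 + y + 1, -4·x·y + x - 4], [y^2, 2·x·y - 2·y + 1]].
At the point, J = [[-2.0000, 11.0000], [1.0000, -3.0000]] (det J = -5.0000).
Solving J·Δ = −F gives Δ = (-4.8000, -0.6000).
Then the next iterate is (x, y)₁ = (-1.8000, -1.6000).
Re-evaluating at (-1.8000, -1.6000): F = (15.6960, -6.7680), so ‖F‖₂ = 17.0930.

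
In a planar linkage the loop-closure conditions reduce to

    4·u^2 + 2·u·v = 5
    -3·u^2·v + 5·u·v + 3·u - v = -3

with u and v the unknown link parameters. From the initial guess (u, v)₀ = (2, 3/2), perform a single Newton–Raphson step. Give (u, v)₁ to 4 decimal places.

At (2, 3/2): F = (17.0000, 4.5000).
Jacobian J = [[8·u + 2·v, 2·u], [-6·u·v + 5·v + 3, -3·u^2 + 5·u - 1]].
At the point, J = [[19.0000, 4.0000], [-7.5000, -3.0000]] (det J = -27.0000).
Solving J·Δ = −F gives Δ = (-2.5556, 7.8889).
Then the next iterate is (u, v)₁ = (-0.5556, 9.3889).

(-0.5556, 9.3889)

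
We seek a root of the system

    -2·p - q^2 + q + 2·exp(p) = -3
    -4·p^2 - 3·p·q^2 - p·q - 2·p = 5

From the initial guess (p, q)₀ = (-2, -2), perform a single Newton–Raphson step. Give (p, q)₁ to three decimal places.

At (-2, -2): F = (1.27067, 3.000).
Jacobian J = [[2·exp(p) - 2, -2·q + 1], [-8·p - 3·q^2 - q - 2, -6·p·q - p]].
At the point, J = [[-1.72933, 5.000], [4.000, -22.000]] (det J = 18.04525).
Solving J·Δ = −F gives Δ = (2.380, 0.569).
Then the next iterate is (p, q)₁ = (0.380, -1.431).

(0.380, -1.431)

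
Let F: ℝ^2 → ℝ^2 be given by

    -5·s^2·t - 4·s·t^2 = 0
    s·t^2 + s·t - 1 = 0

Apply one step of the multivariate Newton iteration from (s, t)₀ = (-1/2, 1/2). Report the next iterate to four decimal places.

(0.0606, -0.4545)

At (-1/2, 1/2): F = (-0.1250, -1.3750).
Jacobian J = [[-10·s·t - 4·t^2, -5·s^2 - 8·s·t], [t^2 + t, 2·s·t + s]].
At the point, J = [[1.5000, 0.7500], [0.7500, -1.0000]] (det J = -2.0625).
Solving J·Δ = −F gives Δ = (0.5606, -0.9545).
Then the next iterate is (s, t)₁ = (0.0606, -0.4545).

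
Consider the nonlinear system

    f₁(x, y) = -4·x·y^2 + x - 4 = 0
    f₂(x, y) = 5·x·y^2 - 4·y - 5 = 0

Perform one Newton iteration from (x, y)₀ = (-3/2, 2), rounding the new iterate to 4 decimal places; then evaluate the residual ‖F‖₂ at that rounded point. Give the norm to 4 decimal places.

At (-3/2, 2): F = (18.5000, -43.0000).
Jacobian J = [[-4·y^2 + 1, -8·x·y], [5·y^2, 10·x·y - 4]].
At the point, J = [[-15.0000, 24.0000], [20.0000, -34.0000]] (det J = 30.0000).
Solving J·Δ = −F gives Δ = (-13.4333, -9.1667).
Then the next iterate is (x, y)₁ = (-14.9333, -7.1667).
Re-evaluating at (-14.9333, -7.1667): F = (3049.058761, -3811.323277), so ‖F‖₂ = 4880.8754.

4880.8754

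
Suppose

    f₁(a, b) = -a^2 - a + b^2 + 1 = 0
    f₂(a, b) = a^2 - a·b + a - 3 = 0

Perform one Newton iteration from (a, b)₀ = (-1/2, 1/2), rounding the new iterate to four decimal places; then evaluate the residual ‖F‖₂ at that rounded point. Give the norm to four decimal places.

70.2922

At (-1/2, 1/2): F = (1.5000, -3.0000).
Jacobian J = [[-2·a - 1, 2·b], [2·a - b + 1, -a]].
At the point, J = [[0.0000, 1.0000], [-0.5000, 0.5000]] (det J = 0.5000).
Solving J·Δ = −F gives Δ = (-7.5000, -1.5000).
Then the next iterate is (a, b)₁ = (-8.0000, -1.0000).
Re-evaluating at (-8.0000, -1.0000): F = (-54.0000, 45.0000), so ‖F‖₂ = 70.2922.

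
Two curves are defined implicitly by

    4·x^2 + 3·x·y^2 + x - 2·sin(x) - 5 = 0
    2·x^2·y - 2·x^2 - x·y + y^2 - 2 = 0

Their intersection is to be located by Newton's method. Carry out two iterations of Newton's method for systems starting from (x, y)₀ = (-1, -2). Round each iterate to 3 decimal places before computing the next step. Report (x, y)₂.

(0.336, 0.676)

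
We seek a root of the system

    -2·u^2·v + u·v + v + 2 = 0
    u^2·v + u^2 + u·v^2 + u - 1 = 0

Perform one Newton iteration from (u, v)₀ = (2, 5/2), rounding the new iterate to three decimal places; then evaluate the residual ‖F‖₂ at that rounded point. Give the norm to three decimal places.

7.896

At (2, 5/2): F = (-10.500, 27.500).
Jacobian J = [[-4·u·v + v, -2·u^2 + u + 1], [2·u·v + 2·u + v^2 + 1, u^2 + 2·u·v]].
At the point, J = [[-17.500, -5.000], [21.250, 14.000]] (det J = -138.750).
Solving J·Δ = −F gives Δ = (-0.068, -1.860).
Then the next iterate is (u, v)₁ = (1.932, 0.640).
Re-evaluating at (1.932, 0.640): F = (-0.90128, 7.84485), so ‖F‖₂ = 7.896.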